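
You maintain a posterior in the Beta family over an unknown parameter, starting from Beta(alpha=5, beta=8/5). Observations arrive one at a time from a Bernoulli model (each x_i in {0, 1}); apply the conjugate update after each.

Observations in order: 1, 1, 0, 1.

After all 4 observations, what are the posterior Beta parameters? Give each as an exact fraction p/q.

obs 1: x=1 → posterior Beta(6, 8/5)
obs 2: x=1 → posterior Beta(7, 8/5)
obs 3: x=0 → posterior Beta(7, 13/5)
obs 4: x=1 → posterior Beta(8, 13/5)

alpha=8, beta=13/5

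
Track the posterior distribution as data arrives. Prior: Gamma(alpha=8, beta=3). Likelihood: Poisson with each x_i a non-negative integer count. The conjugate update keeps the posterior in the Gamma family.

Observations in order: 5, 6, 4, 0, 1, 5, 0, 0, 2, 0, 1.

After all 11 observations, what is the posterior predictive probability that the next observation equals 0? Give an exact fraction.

obs 1: x=5 → posterior Gamma(13, 4)
obs 2: x=6 → posterior Gamma(19, 5)
obs 3: x=4 → posterior Gamma(23, 6)
obs 4: x=0 → posterior Gamma(23, 7)
obs 5: x=1 → posterior Gamma(24, 8)
obs 6: x=5 → posterior Gamma(29, 9)
obs 7: x=0 → posterior Gamma(29, 10)
obs 8: x=0 → posterior Gamma(29, 11)
obs 9: x=2 → posterior Gamma(31, 12)
obs 10: x=0 → posterior Gamma(31, 13)
obs 11: x=1 → posterior Gamma(32, 14)

4743480741674980702700443299789930496/43143988327398919500410556793212890625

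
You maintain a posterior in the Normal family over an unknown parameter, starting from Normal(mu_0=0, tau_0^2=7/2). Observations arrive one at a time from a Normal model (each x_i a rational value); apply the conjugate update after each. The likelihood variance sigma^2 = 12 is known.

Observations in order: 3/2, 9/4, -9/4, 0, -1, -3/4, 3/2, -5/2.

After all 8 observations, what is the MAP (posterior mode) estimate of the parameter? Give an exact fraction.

obs 1: x=3/2 → posterior Normal(21/62, 84/31)
obs 2: x=9/4 → posterior Normal(105/152, 42/19)
obs 3: x=-9/4 → posterior Normal(7/30, 28/15)
obs 4: x=0 → posterior Normal(21/104, 21/13)
obs 5: x=-1 → posterior Normal(7/118, 84/59)
obs 6: x=-3/4 → posterior Normal(-7/264, 14/11)
obs 7: x=3/2 → posterior Normal(35/292, 84/73)
obs 8: x=-5/2 → posterior Normal(-7/64, 21/20)

-7/64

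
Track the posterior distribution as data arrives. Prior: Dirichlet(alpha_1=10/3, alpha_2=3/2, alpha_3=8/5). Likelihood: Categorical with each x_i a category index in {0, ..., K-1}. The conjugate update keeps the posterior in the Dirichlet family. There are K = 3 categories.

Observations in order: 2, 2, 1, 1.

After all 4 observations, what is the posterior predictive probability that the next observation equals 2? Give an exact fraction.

108/313

obs 1: x=2 → posterior Dirichlet(10/3, 3/2, 13/5)
obs 2: x=2 → posterior Dirichlet(10/3, 3/2, 18/5)
obs 3: x=1 → posterior Dirichlet(10/3, 5/2, 18/5)
obs 4: x=1 → posterior Dirichlet(10/3, 7/2, 18/5)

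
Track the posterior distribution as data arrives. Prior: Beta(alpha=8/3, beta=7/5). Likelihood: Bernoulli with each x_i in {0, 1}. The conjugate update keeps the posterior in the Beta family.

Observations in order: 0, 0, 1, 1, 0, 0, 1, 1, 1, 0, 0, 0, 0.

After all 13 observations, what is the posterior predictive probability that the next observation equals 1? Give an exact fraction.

115/256

obs 1: x=0 → posterior Beta(8/3, 12/5)
obs 2: x=0 → posterior Beta(8/3, 17/5)
obs 3: x=1 → posterior Beta(11/3, 17/5)
obs 4: x=1 → posterior Beta(14/3, 17/5)
obs 5: x=0 → posterior Beta(14/3, 22/5)
obs 6: x=0 → posterior Beta(14/3, 27/5)
obs 7: x=1 → posterior Beta(17/3, 27/5)
obs 8: x=1 → posterior Beta(20/3, 27/5)
obs 9: x=1 → posterior Beta(23/3, 27/5)
obs 10: x=0 → posterior Beta(23/3, 32/5)
obs 11: x=0 → posterior Beta(23/3, 37/5)
obs 12: x=0 → posterior Beta(23/3, 42/5)
obs 13: x=0 → posterior Beta(23/3, 47/5)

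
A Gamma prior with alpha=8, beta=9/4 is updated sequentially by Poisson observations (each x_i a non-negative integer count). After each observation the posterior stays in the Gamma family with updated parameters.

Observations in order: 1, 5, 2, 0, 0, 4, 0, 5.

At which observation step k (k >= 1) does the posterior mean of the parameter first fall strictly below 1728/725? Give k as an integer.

obs 1: x=1 → posterior Gamma(9, 13/4)
obs 2: x=5 → posterior Gamma(14, 17/4)
obs 3: x=2 → posterior Gamma(16, 21/4)
obs 4: x=0 → posterior Gamma(16, 25/4)
obs 5: x=0 → posterior Gamma(16, 29/4)
obs 6: x=4 → posterior Gamma(20, 33/4)
obs 7: x=0 → posterior Gamma(20, 37/4)
obs 8: x=5 → posterior Gamma(25, 41/4)

k = 5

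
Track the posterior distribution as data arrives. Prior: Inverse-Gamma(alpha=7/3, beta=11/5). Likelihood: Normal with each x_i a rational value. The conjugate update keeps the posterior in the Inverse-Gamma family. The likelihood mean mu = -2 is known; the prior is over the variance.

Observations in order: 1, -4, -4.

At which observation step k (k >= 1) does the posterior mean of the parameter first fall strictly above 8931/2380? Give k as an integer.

obs 1: x=1 → posterior Inverse-Gamma(17/6, 67/10)
obs 2: x=-4 → posterior Inverse-Gamma(10/3, 87/10)
obs 3: x=-4 → posterior Inverse-Gamma(23/6, 107/10)

k = 3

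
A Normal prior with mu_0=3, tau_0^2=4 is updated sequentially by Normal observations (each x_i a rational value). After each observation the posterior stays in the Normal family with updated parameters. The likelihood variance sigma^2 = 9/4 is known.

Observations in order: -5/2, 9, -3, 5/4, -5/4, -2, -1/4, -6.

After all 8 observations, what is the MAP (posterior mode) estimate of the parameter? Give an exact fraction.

obs 1: x=-5/2 → posterior Normal(-13/25, 36/25)
obs 2: x=9 → posterior Normal(131/41, 36/41)
obs 3: x=-3 → posterior Normal(83/57, 12/19)
obs 4: x=5/4 → posterior Normal(103/73, 36/73)
obs 5: x=-5/4 → posterior Normal(83/89, 36/89)
obs 6: x=-2 → posterior Normal(17/35, 12/35)
obs 7: x=-1/4 → posterior Normal(47/121, 36/121)
obs 8: x=-6 → posterior Normal(-49/137, 36/137)

-49/137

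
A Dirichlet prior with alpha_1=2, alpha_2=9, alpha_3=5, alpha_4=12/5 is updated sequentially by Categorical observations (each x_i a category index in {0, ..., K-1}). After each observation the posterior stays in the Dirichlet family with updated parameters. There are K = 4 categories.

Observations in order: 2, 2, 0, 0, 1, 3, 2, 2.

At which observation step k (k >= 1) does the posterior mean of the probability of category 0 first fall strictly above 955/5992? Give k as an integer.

obs 1: x=2 → posterior Dirichlet(2, 9, 6, 12/5)
obs 2: x=2 → posterior Dirichlet(2, 9, 7, 12/5)
obs 3: x=0 → posterior Dirichlet(3, 9, 7, 12/5)
obs 4: x=0 → posterior Dirichlet(4, 9, 7, 12/5)
obs 5: x=1 → posterior Dirichlet(4, 10, 7, 12/5)
obs 6: x=3 → posterior Dirichlet(4, 10, 7, 17/5)
obs 7: x=2 → posterior Dirichlet(4, 10, 8, 17/5)
obs 8: x=2 → posterior Dirichlet(4, 10, 9, 17/5)

k = 4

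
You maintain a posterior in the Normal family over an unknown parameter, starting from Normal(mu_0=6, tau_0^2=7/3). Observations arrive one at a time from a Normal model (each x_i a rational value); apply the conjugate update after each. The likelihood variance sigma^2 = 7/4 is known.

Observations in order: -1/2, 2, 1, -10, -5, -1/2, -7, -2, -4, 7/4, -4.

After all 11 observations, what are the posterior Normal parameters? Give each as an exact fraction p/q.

obs 1: x=-1/2 → posterior Normal(16/7, 1)
obs 2: x=2 → posterior Normal(24/11, 7/11)
obs 3: x=1 → posterior Normal(28/15, 7/15)
obs 4: x=-10 → posterior Normal(-12/19, 7/19)
obs 5: x=-5 → posterior Normal(-32/23, 7/23)
obs 6: x=-1/2 → posterior Normal(-34/27, 7/27)
obs 7: x=-7 → posterior Normal(-2, 7/31)
obs 8: x=-2 → posterior Normal(-2, 1/5)
obs 9: x=-4 → posterior Normal(-86/39, 7/39)
obs 10: x=7/4 → posterior Normal(-79/43, 7/43)
obs 11: x=-4 → posterior Normal(-95/47, 7/47)

mu_0=-95/47, tau_0^2=7/47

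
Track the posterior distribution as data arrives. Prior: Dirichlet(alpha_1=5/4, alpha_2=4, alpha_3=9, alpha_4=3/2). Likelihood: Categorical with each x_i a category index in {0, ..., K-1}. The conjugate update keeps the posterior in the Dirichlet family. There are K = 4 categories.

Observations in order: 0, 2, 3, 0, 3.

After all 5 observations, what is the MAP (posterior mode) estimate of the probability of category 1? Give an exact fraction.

12/67

obs 1: x=0 → posterior Dirichlet(9/4, 4, 9, 3/2)
obs 2: x=2 → posterior Dirichlet(9/4, 4, 10, 3/2)
obs 3: x=3 → posterior Dirichlet(9/4, 4, 10, 5/2)
obs 4: x=0 → posterior Dirichlet(13/4, 4, 10, 5/2)
obs 5: x=3 → posterior Dirichlet(13/4, 4, 10, 7/2)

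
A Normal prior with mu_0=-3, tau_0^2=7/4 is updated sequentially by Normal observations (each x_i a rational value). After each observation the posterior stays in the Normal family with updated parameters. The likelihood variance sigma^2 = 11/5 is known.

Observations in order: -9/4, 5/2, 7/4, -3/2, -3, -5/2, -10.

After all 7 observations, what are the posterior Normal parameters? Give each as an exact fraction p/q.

mu_0=-657/289, tau_0^2=77/289

obs 1: x=-9/4 → posterior Normal(-843/316, 77/79)
obs 2: x=5/2 → posterior Normal(-493/456, 77/114)
obs 3: x=7/4 → posterior Normal(-62/149, 77/149)
obs 4: x=-3/2 → posterior Normal(-229/368, 77/184)
obs 5: x=-3 → posterior Normal(-439/438, 77/219)
obs 6: x=-5/2 → posterior Normal(-307/254, 77/254)
obs 7: x=-10 → posterior Normal(-657/289, 77/289)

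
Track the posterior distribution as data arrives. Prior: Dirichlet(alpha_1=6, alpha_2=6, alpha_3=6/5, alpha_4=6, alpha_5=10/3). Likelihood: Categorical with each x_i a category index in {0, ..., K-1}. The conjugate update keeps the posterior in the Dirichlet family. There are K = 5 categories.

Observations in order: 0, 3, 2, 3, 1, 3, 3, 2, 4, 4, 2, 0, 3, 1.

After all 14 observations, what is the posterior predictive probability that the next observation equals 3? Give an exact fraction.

165/548

obs 1: x=0 → posterior Dirichlet(7, 6, 6/5, 6, 10/3)
obs 2: x=3 → posterior Dirichlet(7, 6, 6/5, 7, 10/3)
obs 3: x=2 → posterior Dirichlet(7, 6, 11/5, 7, 10/3)
obs 4: x=3 → posterior Dirichlet(7, 6, 11/5, 8, 10/3)
obs 5: x=1 → posterior Dirichlet(7, 7, 11/5, 8, 10/3)
obs 6: x=3 → posterior Dirichlet(7, 7, 11/5, 9, 10/3)
obs 7: x=3 → posterior Dirichlet(7, 7, 11/5, 10, 10/3)
obs 8: x=2 → posterior Dirichlet(7, 7, 16/5, 10, 10/3)
obs 9: x=4 → posterior Dirichlet(7, 7, 16/5, 10, 13/3)
obs 10: x=4 → posterior Dirichlet(7, 7, 16/5, 10, 16/3)
obs 11: x=2 → posterior Dirichlet(7, 7, 21/5, 10, 16/3)
obs 12: x=0 → posterior Dirichlet(8, 7, 21/5, 10, 16/3)
obs 13: x=3 → posterior Dirichlet(8, 7, 21/5, 11, 16/3)
obs 14: x=1 → posterior Dirichlet(8, 8, 21/5, 11, 16/3)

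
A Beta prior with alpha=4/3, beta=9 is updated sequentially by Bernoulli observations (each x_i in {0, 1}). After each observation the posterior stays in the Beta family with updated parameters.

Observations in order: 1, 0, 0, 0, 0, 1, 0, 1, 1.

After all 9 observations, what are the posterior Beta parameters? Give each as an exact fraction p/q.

alpha=16/3, beta=14

obs 1: x=1 → posterior Beta(7/3, 9)
obs 2: x=0 → posterior Beta(7/3, 10)
obs 3: x=0 → posterior Beta(7/3, 11)
obs 4: x=0 → posterior Beta(7/3, 12)
obs 5: x=0 → posterior Beta(7/3, 13)
obs 6: x=1 → posterior Beta(10/3, 13)
obs 7: x=0 → posterior Beta(10/3, 14)
obs 8: x=1 → posterior Beta(13/3, 14)
obs 9: x=1 → posterior Beta(16/3, 14)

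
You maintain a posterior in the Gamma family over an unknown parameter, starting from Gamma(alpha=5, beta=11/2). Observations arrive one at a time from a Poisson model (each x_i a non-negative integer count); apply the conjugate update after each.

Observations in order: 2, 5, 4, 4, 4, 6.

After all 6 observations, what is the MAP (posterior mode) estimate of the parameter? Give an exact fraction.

58/23

obs 1: x=2 → posterior Gamma(7, 13/2)
obs 2: x=5 → posterior Gamma(12, 15/2)
obs 3: x=4 → posterior Gamma(16, 17/2)
obs 4: x=4 → posterior Gamma(20, 19/2)
obs 5: x=4 → posterior Gamma(24, 21/2)
obs 6: x=6 → posterior Gamma(30, 23/2)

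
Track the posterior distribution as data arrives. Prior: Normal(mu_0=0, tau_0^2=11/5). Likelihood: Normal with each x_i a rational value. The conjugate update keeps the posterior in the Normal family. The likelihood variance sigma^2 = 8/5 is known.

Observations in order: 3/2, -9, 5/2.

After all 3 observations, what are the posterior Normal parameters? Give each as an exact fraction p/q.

obs 1: x=3/2 → posterior Normal(33/38, 88/95)
obs 2: x=-9 → posterior Normal(-11/4, 44/75)
obs 3: x=5/2 → posterior Normal(-55/41, 88/205)

mu_0=-55/41, tau_0^2=88/205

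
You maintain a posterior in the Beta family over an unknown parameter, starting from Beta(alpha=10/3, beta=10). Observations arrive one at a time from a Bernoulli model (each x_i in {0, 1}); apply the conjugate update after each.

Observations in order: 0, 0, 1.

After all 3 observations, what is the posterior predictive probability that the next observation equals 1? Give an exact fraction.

13/49

obs 1: x=0 → posterior Beta(10/3, 11)
obs 2: x=0 → posterior Beta(10/3, 12)
obs 3: x=1 → posterior Beta(13/3, 12)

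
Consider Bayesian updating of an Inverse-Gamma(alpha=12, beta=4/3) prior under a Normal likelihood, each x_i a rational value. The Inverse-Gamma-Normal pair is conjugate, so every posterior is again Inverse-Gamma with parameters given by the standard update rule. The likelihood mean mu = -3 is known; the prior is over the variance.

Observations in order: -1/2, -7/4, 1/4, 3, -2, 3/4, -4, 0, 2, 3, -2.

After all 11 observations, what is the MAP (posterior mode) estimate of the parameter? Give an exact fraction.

6917/1776

obs 1: x=-1/2 → posterior Inverse-Gamma(25/2, 107/24)
obs 2: x=-7/4 → posterior Inverse-Gamma(13, 503/96)
obs 3: x=1/4 → posterior Inverse-Gamma(27/2, 505/48)
obs 4: x=3 → posterior Inverse-Gamma(14, 1369/48)
obs 5: x=-2 → posterior Inverse-Gamma(29/2, 1393/48)
obs 6: x=3/4 → posterior Inverse-Gamma(15, 3461/96)
obs 7: x=-4 → posterior Inverse-Gamma(31/2, 3509/96)
obs 8: x=0 → posterior Inverse-Gamma(16, 3941/96)
obs 9: x=2 → posterior Inverse-Gamma(33/2, 5141/96)
obs 10: x=3 → posterior Inverse-Gamma(17, 6869/96)
obs 11: x=-2 → posterior Inverse-Gamma(35/2, 6917/96)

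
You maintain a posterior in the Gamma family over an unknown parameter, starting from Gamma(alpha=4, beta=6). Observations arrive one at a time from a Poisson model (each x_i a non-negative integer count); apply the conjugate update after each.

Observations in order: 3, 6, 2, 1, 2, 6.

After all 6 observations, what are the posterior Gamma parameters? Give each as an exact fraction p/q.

obs 1: x=3 → posterior Gamma(7, 7)
obs 2: x=6 → posterior Gamma(13, 8)
obs 3: x=2 → posterior Gamma(15, 9)
obs 4: x=1 → posterior Gamma(16, 10)
obs 5: x=2 → posterior Gamma(18, 11)
obs 6: x=6 → posterior Gamma(24, 12)

alpha=24, beta=12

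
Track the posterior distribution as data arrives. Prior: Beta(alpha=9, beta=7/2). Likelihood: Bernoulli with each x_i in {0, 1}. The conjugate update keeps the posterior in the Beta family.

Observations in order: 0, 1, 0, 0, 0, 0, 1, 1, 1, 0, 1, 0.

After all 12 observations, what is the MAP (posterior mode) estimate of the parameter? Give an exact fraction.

26/45

obs 1: x=0 → posterior Beta(9, 9/2)
obs 2: x=1 → posterior Beta(10, 9/2)
obs 3: x=0 → posterior Beta(10, 11/2)
obs 4: x=0 → posterior Beta(10, 13/2)
obs 5: x=0 → posterior Beta(10, 15/2)
obs 6: x=0 → posterior Beta(10, 17/2)
obs 7: x=1 → posterior Beta(11, 17/2)
obs 8: x=1 → posterior Beta(12, 17/2)
obs 9: x=1 → posterior Beta(13, 17/2)
obs 10: x=0 → posterior Beta(13, 19/2)
obs 11: x=1 → posterior Beta(14, 19/2)
obs 12: x=0 → posterior Beta(14, 21/2)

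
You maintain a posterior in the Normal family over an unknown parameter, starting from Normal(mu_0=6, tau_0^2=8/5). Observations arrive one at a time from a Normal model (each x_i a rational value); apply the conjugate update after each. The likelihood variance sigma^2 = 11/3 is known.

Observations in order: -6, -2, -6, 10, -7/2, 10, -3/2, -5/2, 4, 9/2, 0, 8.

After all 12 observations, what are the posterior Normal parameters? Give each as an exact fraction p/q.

mu_0=690/343, tau_0^2=88/343

obs 1: x=-6 → posterior Normal(186/79, 88/79)
obs 2: x=-2 → posterior Normal(138/103, 88/103)
obs 3: x=-6 → posterior Normal(-6/127, 88/127)
obs 4: x=10 → posterior Normal(234/151, 88/151)
obs 5: x=-7/2 → posterior Normal(6/7, 88/175)
obs 6: x=10 → posterior Normal(390/199, 88/199)
obs 7: x=-3/2 → posterior Normal(354/223, 88/223)
obs 8: x=-5/2 → posterior Normal(294/247, 88/247)
obs 9: x=4 → posterior Normal(390/271, 88/271)
obs 10: x=9/2 → posterior Normal(498/295, 88/295)
obs 11: x=0 → posterior Normal(498/319, 8/29)
obs 12: x=8 → posterior Normal(690/343, 88/343)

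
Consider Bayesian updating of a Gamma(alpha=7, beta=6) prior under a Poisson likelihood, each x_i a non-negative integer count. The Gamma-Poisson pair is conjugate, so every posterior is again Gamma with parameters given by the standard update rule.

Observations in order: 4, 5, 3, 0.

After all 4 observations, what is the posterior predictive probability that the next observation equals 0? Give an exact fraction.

obs 1: x=4 → posterior Gamma(11, 7)
obs 2: x=5 → posterior Gamma(16, 8)
obs 3: x=3 → posterior Gamma(19, 9)
obs 4: x=0 → posterior Gamma(19, 10)

10000000000000000000/61159090448414546291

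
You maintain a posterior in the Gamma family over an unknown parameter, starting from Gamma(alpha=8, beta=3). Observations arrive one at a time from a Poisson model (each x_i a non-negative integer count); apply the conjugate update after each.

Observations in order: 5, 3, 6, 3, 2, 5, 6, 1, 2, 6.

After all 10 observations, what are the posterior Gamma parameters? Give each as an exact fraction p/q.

alpha=47, beta=13

obs 1: x=5 → posterior Gamma(13, 4)
obs 2: x=3 → posterior Gamma(16, 5)
obs 3: x=6 → posterior Gamma(22, 6)
obs 4: x=3 → posterior Gamma(25, 7)
obs 5: x=2 → posterior Gamma(27, 8)
obs 6: x=5 → posterior Gamma(32, 9)
obs 7: x=6 → posterior Gamma(38, 10)
obs 8: x=1 → posterior Gamma(39, 11)
obs 9: x=2 → posterior Gamma(41, 12)
obs 10: x=6 → posterior Gamma(47, 13)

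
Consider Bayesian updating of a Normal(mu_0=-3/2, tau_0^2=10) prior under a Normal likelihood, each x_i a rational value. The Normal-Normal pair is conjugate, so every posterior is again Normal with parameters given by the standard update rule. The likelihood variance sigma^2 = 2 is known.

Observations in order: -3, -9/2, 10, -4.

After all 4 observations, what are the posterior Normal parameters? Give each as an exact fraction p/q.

mu_0=-3/7, tau_0^2=10/21

obs 1: x=-3 → posterior Normal(-11/4, 5/3)
obs 2: x=-9/2 → posterior Normal(-39/11, 10/11)
obs 3: x=10 → posterior Normal(11/16, 5/8)
obs 4: x=-4 → posterior Normal(-3/7, 10/21)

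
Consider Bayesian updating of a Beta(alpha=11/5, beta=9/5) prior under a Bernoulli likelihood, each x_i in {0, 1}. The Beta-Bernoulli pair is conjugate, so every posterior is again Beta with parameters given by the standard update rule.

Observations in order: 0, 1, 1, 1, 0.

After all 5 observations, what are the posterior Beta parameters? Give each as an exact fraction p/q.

obs 1: x=0 → posterior Beta(11/5, 14/5)
obs 2: x=1 → posterior Beta(16/5, 14/5)
obs 3: x=1 → posterior Beta(21/5, 14/5)
obs 4: x=1 → posterior Beta(26/5, 14/5)
obs 5: x=0 → posterior Beta(26/5, 19/5)

alpha=26/5, beta=19/5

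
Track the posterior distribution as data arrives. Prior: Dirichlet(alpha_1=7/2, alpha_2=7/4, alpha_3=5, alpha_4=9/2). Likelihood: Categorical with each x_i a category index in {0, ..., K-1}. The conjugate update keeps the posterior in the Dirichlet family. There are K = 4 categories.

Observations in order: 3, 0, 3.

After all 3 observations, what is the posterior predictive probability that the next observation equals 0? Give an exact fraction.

18/71

obs 1: x=3 → posterior Dirichlet(7/2, 7/4, 5, 11/2)
obs 2: x=0 → posterior Dirichlet(9/2, 7/4, 5, 11/2)
obs 3: x=3 → posterior Dirichlet(9/2, 7/4, 5, 13/2)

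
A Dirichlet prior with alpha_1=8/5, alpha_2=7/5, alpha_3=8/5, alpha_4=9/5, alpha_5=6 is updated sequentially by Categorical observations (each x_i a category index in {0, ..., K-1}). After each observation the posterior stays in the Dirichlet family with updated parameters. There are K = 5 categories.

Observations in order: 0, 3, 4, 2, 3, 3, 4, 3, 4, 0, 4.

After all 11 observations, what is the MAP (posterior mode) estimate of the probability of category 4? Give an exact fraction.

obs 1: x=0 → posterior Dirichlet(13/5, 7/5, 8/5, 9/5, 6)
obs 2: x=3 → posterior Dirichlet(13/5, 7/5, 8/5, 14/5, 6)
obs 3: x=4 → posterior Dirichlet(13/5, 7/5, 8/5, 14/5, 7)
obs 4: x=2 → posterior Dirichlet(13/5, 7/5, 13/5, 14/5, 7)
obs 5: x=3 → posterior Dirichlet(13/5, 7/5, 13/5, 19/5, 7)
obs 6: x=3 → posterior Dirichlet(13/5, 7/5, 13/5, 24/5, 7)
obs 7: x=4 → posterior Dirichlet(13/5, 7/5, 13/5, 24/5, 8)
obs 8: x=3 → posterior Dirichlet(13/5, 7/5, 13/5, 29/5, 8)
obs 9: x=4 → posterior Dirichlet(13/5, 7/5, 13/5, 29/5, 9)
obs 10: x=0 → posterior Dirichlet(18/5, 7/5, 13/5, 29/5, 9)
obs 11: x=4 → posterior Dirichlet(18/5, 7/5, 13/5, 29/5, 10)

45/92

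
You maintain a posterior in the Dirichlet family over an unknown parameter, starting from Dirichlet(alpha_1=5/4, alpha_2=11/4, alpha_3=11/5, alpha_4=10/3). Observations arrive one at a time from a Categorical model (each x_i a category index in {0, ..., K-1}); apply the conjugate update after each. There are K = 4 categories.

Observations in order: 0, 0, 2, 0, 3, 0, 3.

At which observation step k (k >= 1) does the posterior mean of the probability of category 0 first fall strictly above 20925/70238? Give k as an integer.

obs 1: x=0 → posterior Dirichlet(9/4, 11/4, 11/5, 10/3)
obs 2: x=0 → posterior Dirichlet(13/4, 11/4, 11/5, 10/3)
obs 3: x=2 → posterior Dirichlet(13/4, 11/4, 16/5, 10/3)
obs 4: x=0 → posterior Dirichlet(17/4, 11/4, 16/5, 10/3)
obs 5: x=3 → posterior Dirichlet(17/4, 11/4, 16/5, 13/3)
obs 6: x=0 → posterior Dirichlet(21/4, 11/4, 16/5, 13/3)
obs 7: x=3 → posterior Dirichlet(21/4, 11/4, 16/5, 16/3)

k = 4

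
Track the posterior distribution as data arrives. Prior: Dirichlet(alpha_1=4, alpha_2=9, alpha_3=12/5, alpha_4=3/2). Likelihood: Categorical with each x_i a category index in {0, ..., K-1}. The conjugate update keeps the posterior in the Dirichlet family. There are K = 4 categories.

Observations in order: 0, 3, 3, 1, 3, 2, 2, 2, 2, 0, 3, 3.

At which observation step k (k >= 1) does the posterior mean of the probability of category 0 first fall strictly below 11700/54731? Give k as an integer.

k = 7

obs 1: x=0 → posterior Dirichlet(5, 9, 12/5, 3/2)
obs 2: x=3 → posterior Dirichlet(5, 9, 12/5, 5/2)
obs 3: x=3 → posterior Dirichlet(5, 9, 12/5, 7/2)
obs 4: x=1 → posterior Dirichlet(5, 10, 12/5, 7/2)
obs 5: x=3 → posterior Dirichlet(5, 10, 12/5, 9/2)
obs 6: x=2 → posterior Dirichlet(5, 10, 17/5, 9/2)
obs 7: x=2 → posterior Dirichlet(5, 10, 22/5, 9/2)
obs 8: x=2 → posterior Dirichlet(5, 10, 27/5, 9/2)
obs 9: x=2 → posterior Dirichlet(5, 10, 32/5, 9/2)
obs 10: x=0 → posterior Dirichlet(6, 10, 32/5, 9/2)
obs 11: x=3 → posterior Dirichlet(6, 10, 32/5, 11/2)
obs 12: x=3 → posterior Dirichlet(6, 10, 32/5, 13/2)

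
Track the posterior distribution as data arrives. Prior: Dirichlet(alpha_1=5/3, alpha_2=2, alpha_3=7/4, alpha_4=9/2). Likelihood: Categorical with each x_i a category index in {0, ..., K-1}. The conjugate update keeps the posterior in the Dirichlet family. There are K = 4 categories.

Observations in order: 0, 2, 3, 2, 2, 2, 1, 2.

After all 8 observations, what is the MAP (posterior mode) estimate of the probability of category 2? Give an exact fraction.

69/167

obs 1: x=0 → posterior Dirichlet(8/3, 2, 7/4, 9/2)
obs 2: x=2 → posterior Dirichlet(8/3, 2, 11/4, 9/2)
obs 3: x=3 → posterior Dirichlet(8/3, 2, 11/4, 11/2)
obs 4: x=2 → posterior Dirichlet(8/3, 2, 15/4, 11/2)
obs 5: x=2 → posterior Dirichlet(8/3, 2, 19/4, 11/2)
obs 6: x=2 → posterior Dirichlet(8/3, 2, 23/4, 11/2)
obs 7: x=1 → posterior Dirichlet(8/3, 3, 23/4, 11/2)
obs 8: x=2 → posterior Dirichlet(8/3, 3, 27/4, 11/2)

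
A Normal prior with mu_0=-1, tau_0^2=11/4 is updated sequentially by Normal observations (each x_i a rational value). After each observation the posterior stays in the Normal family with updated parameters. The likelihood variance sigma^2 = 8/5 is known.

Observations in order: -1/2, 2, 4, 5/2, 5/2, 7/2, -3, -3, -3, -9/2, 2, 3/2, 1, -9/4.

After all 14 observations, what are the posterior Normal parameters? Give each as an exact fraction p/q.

obs 1: x=-1/2 → posterior Normal(-119/174, 88/87)
obs 2: x=2 → posterior Normal(101/284, 44/71)
obs 3: x=4 → posterior Normal(541/394, 88/197)
obs 4: x=5/2 → posterior Normal(34/21, 22/63)
obs 5: x=5/2 → posterior Normal(1091/614, 88/307)
obs 6: x=7/2 → posterior Normal(369/181, 44/181)
obs 7: x=-3 → posterior Normal(191/139, 88/417)
obs 8: x=-3 → posterior Normal(51/59, 11/59)
obs 9: x=-3 → posterior Normal(243/527, 88/527)
obs 10: x=-9/2 → posterior Normal(-3/388, 44/291)
obs 11: x=2 → posterior Normal(211/1274, 88/637)
obs 12: x=3/2 → posterior Normal(47/173, 22/173)
obs 13: x=1 → posterior Normal(27/83, 88/747)
obs 14: x=-9/4 → posterior Normal(477/3208, 44/401)

mu_0=477/3208, tau_0^2=44/401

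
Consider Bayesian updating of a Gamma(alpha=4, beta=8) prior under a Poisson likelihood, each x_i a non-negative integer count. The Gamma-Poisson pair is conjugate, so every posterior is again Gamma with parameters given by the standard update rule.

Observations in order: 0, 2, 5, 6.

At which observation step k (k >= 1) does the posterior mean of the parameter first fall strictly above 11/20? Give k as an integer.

k = 2

obs 1: x=0 → posterior Gamma(4, 9)
obs 2: x=2 → posterior Gamma(6, 10)
obs 3: x=5 → posterior Gamma(11, 11)
obs 4: x=6 → posterior Gamma(17, 12)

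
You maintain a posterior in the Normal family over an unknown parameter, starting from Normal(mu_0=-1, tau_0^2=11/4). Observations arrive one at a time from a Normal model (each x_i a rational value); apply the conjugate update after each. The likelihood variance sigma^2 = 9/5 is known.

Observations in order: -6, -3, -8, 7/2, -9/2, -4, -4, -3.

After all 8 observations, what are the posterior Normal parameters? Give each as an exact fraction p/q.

mu_0=-233/68, tau_0^2=99/476

obs 1: x=-6 → posterior Normal(-366/91, 99/91)
obs 2: x=-3 → posterior Normal(-531/146, 99/146)
obs 3: x=-8 → posterior Normal(-971/201, 33/67)
obs 4: x=7/2 → posterior Normal(-1557/512, 99/256)
obs 5: x=-9/2 → posterior Normal(-1026/311, 99/311)
obs 6: x=-4 → posterior Normal(-623/183, 33/122)
obs 7: x=-4 → posterior Normal(-1466/421, 99/421)
obs 8: x=-3 → posterior Normal(-233/68, 99/476)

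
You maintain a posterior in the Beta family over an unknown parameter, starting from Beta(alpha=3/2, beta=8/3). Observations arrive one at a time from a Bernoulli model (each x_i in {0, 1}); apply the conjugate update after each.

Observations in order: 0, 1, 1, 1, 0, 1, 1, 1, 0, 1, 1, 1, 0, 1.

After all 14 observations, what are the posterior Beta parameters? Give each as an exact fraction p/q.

alpha=23/2, beta=20/3

obs 1: x=0 → posterior Beta(3/2, 11/3)
obs 2: x=1 → posterior Beta(5/2, 11/3)
obs 3: x=1 → posterior Beta(7/2, 11/3)
obs 4: x=1 → posterior Beta(9/2, 11/3)
obs 5: x=0 → posterior Beta(9/2, 14/3)
obs 6: x=1 → posterior Beta(11/2, 14/3)
obs 7: x=1 → posterior Beta(13/2, 14/3)
obs 8: x=1 → posterior Beta(15/2, 14/3)
obs 9: x=0 → posterior Beta(15/2, 17/3)
obs 10: x=1 → posterior Beta(17/2, 17/3)
obs 11: x=1 → posterior Beta(19/2, 17/3)
obs 12: x=1 → posterior Beta(21/2, 17/3)
obs 13: x=0 → posterior Beta(21/2, 20/3)
obs 14: x=1 → posterior Beta(23/2, 20/3)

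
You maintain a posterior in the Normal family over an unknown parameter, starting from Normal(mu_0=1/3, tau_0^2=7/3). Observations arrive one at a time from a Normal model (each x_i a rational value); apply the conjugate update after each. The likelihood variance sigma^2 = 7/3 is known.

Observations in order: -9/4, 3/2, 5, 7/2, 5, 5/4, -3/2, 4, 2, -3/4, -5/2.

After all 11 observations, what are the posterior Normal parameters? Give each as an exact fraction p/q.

mu_0=187/144, tau_0^2=7/36

obs 1: x=-9/4 → posterior Normal(-23/24, 7/6)
obs 2: x=3/2 → posterior Normal(-5/36, 7/9)
obs 3: x=5 → posterior Normal(55/48, 7/12)
obs 4: x=7/2 → posterior Normal(97/60, 7/15)
obs 5: x=5 → posterior Normal(157/72, 7/18)
obs 6: x=5/4 → posterior Normal(43/21, 1/3)
obs 7: x=-3/2 → posterior Normal(77/48, 7/24)
obs 8: x=4 → posterior Normal(101/54, 7/27)
obs 9: x=2 → posterior Normal(113/60, 7/30)
obs 10: x=-3/4 → posterior Normal(217/132, 7/33)
obs 11: x=-5/2 → posterior Normal(187/144, 7/36)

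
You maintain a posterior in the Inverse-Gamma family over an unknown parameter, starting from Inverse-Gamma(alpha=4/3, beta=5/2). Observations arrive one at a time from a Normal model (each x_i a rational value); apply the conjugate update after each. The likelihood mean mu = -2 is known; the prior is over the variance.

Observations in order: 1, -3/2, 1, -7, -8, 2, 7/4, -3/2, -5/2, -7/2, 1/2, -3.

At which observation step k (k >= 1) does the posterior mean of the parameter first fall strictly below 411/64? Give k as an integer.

k = 2

obs 1: x=1 → posterior Inverse-Gamma(11/6, 7)
obs 2: x=-3/2 → posterior Inverse-Gamma(7/3, 57/8)
obs 3: x=1 → posterior Inverse-Gamma(17/6, 93/8)
obs 4: x=-7 → posterior Inverse-Gamma(10/3, 193/8)
obs 5: x=-8 → posterior Inverse-Gamma(23/6, 337/8)
obs 6: x=2 → posterior Inverse-Gamma(13/3, 401/8)
obs 7: x=7/4 → posterior Inverse-Gamma(29/6, 1829/32)
obs 8: x=-3/2 → posterior Inverse-Gamma(16/3, 1833/32)
obs 9: x=-5/2 → posterior Inverse-Gamma(35/6, 1837/32)
obs 10: x=-7/2 → posterior Inverse-Gamma(19/3, 1873/32)
obs 11: x=1/2 → posterior Inverse-Gamma(41/6, 1973/32)
obs 12: x=-3 → posterior Inverse-Gamma(22/3, 1989/32)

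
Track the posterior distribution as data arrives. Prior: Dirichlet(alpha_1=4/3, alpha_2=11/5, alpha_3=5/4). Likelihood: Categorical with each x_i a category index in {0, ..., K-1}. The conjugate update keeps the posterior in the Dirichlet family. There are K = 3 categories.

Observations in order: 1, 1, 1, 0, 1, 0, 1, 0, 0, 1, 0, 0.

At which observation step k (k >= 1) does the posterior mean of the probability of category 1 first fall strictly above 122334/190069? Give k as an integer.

k = 3

obs 1: x=1 → posterior Dirichlet(4/3, 16/5, 5/4)
obs 2: x=1 → posterior Dirichlet(4/3, 21/5, 5/4)
obs 3: x=1 → posterior Dirichlet(4/3, 26/5, 5/4)
obs 4: x=0 → posterior Dirichlet(7/3, 26/5, 5/4)
obs 5: x=1 → posterior Dirichlet(7/3, 31/5, 5/4)
obs 6: x=0 → posterior Dirichlet(10/3, 31/5, 5/4)
obs 7: x=1 → posterior Dirichlet(10/3, 36/5, 5/4)
obs 8: x=0 → posterior Dirichlet(13/3, 36/5, 5/4)
obs 9: x=0 → posterior Dirichlet(16/3, 36/5, 5/4)
obs 10: x=1 → posterior Dirichlet(16/3, 41/5, 5/4)
obs 11: x=0 → posterior Dirichlet(19/3, 41/5, 5/4)
obs 12: x=0 → posterior Dirichlet(22/3, 41/5, 5/4)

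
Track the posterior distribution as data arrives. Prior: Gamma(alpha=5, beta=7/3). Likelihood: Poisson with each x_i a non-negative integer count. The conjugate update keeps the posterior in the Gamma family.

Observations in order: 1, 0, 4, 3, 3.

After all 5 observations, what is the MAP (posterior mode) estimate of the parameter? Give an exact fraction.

obs 1: x=1 → posterior Gamma(6, 10/3)
obs 2: x=0 → posterior Gamma(6, 13/3)
obs 3: x=4 → posterior Gamma(10, 16/3)
obs 4: x=3 → posterior Gamma(13, 19/3)
obs 5: x=3 → posterior Gamma(16, 22/3)

45/22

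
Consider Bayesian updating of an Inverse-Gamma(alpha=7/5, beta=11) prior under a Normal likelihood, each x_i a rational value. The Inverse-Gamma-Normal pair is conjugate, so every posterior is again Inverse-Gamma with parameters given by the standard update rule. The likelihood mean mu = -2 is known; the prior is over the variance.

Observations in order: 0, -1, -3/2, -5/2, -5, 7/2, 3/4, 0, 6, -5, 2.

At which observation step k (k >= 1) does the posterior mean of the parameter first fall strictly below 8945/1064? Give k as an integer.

obs 1: x=0 → posterior Inverse-Gamma(19/10, 13)
obs 2: x=-1 → posterior Inverse-Gamma(12/5, 27/2)
obs 3: x=-3/2 → posterior Inverse-Gamma(29/10, 109/8)
obs 4: x=-5/2 → posterior Inverse-Gamma(17/5, 55/4)
obs 5: x=-5 → posterior Inverse-Gamma(39/10, 73/4)
obs 6: x=7/2 → posterior Inverse-Gamma(22/5, 267/8)
obs 7: x=3/4 → posterior Inverse-Gamma(49/10, 1189/32)
obs 8: x=0 → posterior Inverse-Gamma(27/5, 1253/32)
obs 9: x=6 → posterior Inverse-Gamma(59/10, 2277/32)
obs 10: x=-5 → posterior Inverse-Gamma(32/5, 2421/32)
obs 11: x=2 → posterior Inverse-Gamma(69/10, 2677/32)

k = 3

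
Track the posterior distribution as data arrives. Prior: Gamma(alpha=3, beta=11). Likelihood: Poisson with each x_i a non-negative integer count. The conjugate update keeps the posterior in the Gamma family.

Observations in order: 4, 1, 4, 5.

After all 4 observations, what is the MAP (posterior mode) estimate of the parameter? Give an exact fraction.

obs 1: x=4 → posterior Gamma(7, 12)
obs 2: x=1 → posterior Gamma(8, 13)
obs 3: x=4 → posterior Gamma(12, 14)
obs 4: x=5 → posterior Gamma(17, 15)

16/15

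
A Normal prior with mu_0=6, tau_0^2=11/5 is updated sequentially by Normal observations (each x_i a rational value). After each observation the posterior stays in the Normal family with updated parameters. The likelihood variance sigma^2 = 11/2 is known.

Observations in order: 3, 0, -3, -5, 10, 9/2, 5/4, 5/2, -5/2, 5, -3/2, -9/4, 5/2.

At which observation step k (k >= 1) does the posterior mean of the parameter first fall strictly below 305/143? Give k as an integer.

k = 4

obs 1: x=3 → posterior Normal(36/7, 11/7)
obs 2: x=0 → posterior Normal(4, 11/9)
obs 3: x=-3 → posterior Normal(30/11, 1)
obs 4: x=-5 → posterior Normal(20/13, 11/13)
obs 5: x=10 → posterior Normal(8/3, 11/15)
obs 6: x=9/2 → posterior Normal(49/17, 11/17)
obs 7: x=5/4 → posterior Normal(103/38, 11/19)
obs 8: x=5/2 → posterior Normal(113/42, 11/21)
obs 9: x=-5/2 → posterior Normal(103/46, 11/23)
obs 10: x=5 → posterior Normal(123/50, 11/25)
obs 11: x=-3/2 → posterior Normal(13/6, 11/27)
obs 12: x=-9/4 → posterior Normal(54/29, 11/29)
obs 13: x=5/2 → posterior Normal(59/31, 11/31)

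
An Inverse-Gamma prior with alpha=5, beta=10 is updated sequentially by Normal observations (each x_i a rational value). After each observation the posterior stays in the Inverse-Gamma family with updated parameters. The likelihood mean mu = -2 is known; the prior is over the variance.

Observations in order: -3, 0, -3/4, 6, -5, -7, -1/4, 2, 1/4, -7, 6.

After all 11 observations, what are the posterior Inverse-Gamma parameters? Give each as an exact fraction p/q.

obs 1: x=-3 → posterior Inverse-Gamma(11/2, 21/2)
obs 2: x=0 → posterior Inverse-Gamma(6, 25/2)
obs 3: x=-3/4 → posterior Inverse-Gamma(13/2, 425/32)
obs 4: x=6 → posterior Inverse-Gamma(7, 1449/32)
obs 5: x=-5 → posterior Inverse-Gamma(15/2, 1593/32)
obs 6: x=-7 → posterior Inverse-Gamma(8, 1993/32)
obs 7: x=-1/4 → posterior Inverse-Gamma(17/2, 1021/16)
obs 8: x=2 → posterior Inverse-Gamma(9, 1149/16)
obs 9: x=1/4 → posterior Inverse-Gamma(19/2, 2379/32)
obs 10: x=-7 → posterior Inverse-Gamma(10, 2779/32)
obs 11: x=6 → posterior Inverse-Gamma(21/2, 3803/32)

alpha=21/2, beta=3803/32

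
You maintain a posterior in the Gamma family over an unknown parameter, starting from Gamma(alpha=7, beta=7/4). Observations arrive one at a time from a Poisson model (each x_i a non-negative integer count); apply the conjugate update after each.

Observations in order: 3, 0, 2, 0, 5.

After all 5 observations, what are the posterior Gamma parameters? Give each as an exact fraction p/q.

obs 1: x=3 → posterior Gamma(10, 11/4)
obs 2: x=0 → posterior Gamma(10, 15/4)
obs 3: x=2 → posterior Gamma(12, 19/4)
obs 4: x=0 → posterior Gamma(12, 23/4)
obs 5: x=5 → posterior Gamma(17, 27/4)

alpha=17, beta=27/4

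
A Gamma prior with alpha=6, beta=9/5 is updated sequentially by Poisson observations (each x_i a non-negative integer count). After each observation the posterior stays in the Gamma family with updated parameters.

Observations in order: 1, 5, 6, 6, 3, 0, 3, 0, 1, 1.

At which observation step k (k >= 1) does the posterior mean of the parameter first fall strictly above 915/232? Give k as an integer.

k = 4

obs 1: x=1 → posterior Gamma(7, 14/5)
obs 2: x=5 → posterior Gamma(12, 19/5)
obs 3: x=6 → posterior Gamma(18, 24/5)
obs 4: x=6 → posterior Gamma(24, 29/5)
obs 5: x=3 → posterior Gamma(27, 34/5)
obs 6: x=0 → posterior Gamma(27, 39/5)
obs 7: x=3 → posterior Gamma(30, 44/5)
obs 8: x=0 → posterior Gamma(30, 49/5)
obs 9: x=1 → posterior Gamma(31, 54/5)
obs 10: x=1 → posterior Gamma(32, 59/5)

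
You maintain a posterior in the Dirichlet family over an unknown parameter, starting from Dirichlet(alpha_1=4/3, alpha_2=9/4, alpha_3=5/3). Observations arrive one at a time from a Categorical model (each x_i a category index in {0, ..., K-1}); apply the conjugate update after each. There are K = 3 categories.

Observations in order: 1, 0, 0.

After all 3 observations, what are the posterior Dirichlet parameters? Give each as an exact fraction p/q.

alpha_1=10/3, alpha_2=13/4, alpha_3=5/3

obs 1: x=1 → posterior Dirichlet(4/3, 13/4, 5/3)
obs 2: x=0 → posterior Dirichlet(7/3, 13/4, 5/3)
obs 3: x=0 → posterior Dirichlet(10/3, 13/4, 5/3)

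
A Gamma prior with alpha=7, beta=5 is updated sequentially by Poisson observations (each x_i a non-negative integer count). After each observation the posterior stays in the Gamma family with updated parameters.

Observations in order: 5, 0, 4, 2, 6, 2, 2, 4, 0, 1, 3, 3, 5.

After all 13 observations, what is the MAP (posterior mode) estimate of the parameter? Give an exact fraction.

43/18

obs 1: x=5 → posterior Gamma(12, 6)
obs 2: x=0 → posterior Gamma(12, 7)
obs 3: x=4 → posterior Gamma(16, 8)
obs 4: x=2 → posterior Gamma(18, 9)
obs 5: x=6 → posterior Gamma(24, 10)
obs 6: x=2 → posterior Gamma(26, 11)
obs 7: x=2 → posterior Gamma(28, 12)
obs 8: x=4 → posterior Gamma(32, 13)
obs 9: x=0 → posterior Gamma(32, 14)
obs 10: x=1 → posterior Gamma(33, 15)
obs 11: x=3 → posterior Gamma(36, 16)
obs 12: x=3 → posterior Gamma(39, 17)
obs 13: x=5 → posterior Gamma(44, 18)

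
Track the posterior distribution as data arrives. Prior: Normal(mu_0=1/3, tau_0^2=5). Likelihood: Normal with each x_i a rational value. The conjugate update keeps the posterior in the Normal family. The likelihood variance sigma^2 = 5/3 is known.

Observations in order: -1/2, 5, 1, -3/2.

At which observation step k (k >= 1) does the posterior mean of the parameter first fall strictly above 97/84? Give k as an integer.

k = 2

obs 1: x=-1/2 → posterior Normal(-7/24, 5/4)
obs 2: x=5 → posterior Normal(83/42, 5/7)
obs 3: x=1 → posterior Normal(101/60, 1/2)
obs 4: x=-3/2 → posterior Normal(37/39, 5/13)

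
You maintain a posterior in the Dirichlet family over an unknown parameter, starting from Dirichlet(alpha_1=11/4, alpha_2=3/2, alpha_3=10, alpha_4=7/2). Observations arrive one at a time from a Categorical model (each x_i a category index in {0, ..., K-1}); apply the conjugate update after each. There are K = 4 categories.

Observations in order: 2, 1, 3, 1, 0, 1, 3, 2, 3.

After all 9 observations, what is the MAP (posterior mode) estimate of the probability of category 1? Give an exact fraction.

obs 1: x=2 → posterior Dirichlet(11/4, 3/2, 11, 7/2)
obs 2: x=1 → posterior Dirichlet(11/4, 5/2, 11, 7/2)
obs 3: x=3 → posterior Dirichlet(11/4, 5/2, 11, 9/2)
obs 4: x=1 → posterior Dirichlet(11/4, 7/2, 11, 9/2)
obs 5: x=0 → posterior Dirichlet(15/4, 7/2, 11, 9/2)
obs 6: x=1 → posterior Dirichlet(15/4, 9/2, 11, 9/2)
obs 7: x=3 → posterior Dirichlet(15/4, 9/2, 11, 11/2)
obs 8: x=2 → posterior Dirichlet(15/4, 9/2, 12, 11/2)
obs 9: x=3 → posterior Dirichlet(15/4, 9/2, 12, 13/2)

2/13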